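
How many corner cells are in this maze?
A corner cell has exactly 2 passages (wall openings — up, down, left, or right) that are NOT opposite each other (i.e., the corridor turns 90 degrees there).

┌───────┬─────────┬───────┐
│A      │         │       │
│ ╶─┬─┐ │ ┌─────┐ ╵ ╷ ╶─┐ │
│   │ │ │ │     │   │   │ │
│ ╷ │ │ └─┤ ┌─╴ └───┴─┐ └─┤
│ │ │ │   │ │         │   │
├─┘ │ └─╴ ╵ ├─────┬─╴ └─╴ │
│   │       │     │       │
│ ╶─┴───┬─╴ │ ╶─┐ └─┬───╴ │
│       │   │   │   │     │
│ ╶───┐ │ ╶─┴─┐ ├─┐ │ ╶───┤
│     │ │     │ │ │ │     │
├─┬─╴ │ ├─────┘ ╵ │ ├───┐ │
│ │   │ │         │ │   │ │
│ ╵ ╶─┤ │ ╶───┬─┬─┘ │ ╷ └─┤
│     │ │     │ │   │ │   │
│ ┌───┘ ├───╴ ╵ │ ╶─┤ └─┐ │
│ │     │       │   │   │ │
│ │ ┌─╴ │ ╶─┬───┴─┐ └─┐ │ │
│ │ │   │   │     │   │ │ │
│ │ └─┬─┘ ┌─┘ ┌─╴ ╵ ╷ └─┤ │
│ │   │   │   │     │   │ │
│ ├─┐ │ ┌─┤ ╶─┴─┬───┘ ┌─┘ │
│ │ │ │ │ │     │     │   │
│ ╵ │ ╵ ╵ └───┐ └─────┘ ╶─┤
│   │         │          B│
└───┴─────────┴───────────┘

Counting corner cells (2 non-opposite passages):
Total corners: 76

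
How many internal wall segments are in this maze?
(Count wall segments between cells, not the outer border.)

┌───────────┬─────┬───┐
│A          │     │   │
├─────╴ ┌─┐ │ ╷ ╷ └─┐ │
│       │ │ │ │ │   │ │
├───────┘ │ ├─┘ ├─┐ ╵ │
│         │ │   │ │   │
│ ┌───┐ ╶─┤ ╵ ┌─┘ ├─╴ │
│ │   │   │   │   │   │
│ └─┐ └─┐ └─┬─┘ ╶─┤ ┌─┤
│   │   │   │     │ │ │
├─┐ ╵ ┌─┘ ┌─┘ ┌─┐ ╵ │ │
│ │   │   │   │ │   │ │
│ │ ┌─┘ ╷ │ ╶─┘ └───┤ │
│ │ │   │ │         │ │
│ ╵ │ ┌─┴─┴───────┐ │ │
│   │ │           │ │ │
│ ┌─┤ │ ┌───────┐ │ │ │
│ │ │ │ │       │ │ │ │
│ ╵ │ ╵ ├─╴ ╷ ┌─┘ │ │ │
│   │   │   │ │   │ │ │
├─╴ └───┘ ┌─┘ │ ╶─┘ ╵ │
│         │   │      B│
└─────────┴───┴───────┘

Counting internal wall segments:
Total internal walls: 100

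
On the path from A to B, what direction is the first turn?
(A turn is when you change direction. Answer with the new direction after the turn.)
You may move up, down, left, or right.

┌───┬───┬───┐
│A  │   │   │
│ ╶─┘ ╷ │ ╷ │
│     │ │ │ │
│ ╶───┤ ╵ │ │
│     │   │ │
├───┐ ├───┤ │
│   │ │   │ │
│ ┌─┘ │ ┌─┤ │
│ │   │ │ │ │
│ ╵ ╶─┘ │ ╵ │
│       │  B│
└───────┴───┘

Directions: down, right, right, up, right, down, down, right, up, up, right, down, down, down, down, down
First turn direction: right

Solution:

┌───┬───┬───┐
│A  │↱ ↓│↱ ↓│
│ ╶─┘ ╷ │ ╷ │
│↳ → ↑│↓│↑│↓│
│ ╶───┤ ╵ │ │
│     │↳ ↑│↓│
├───┐ ├───┤ │
│   │ │   │↓│
│ ┌─┘ │ ┌─┤ │
│ │   │ │ │↓│
│ ╵ ╶─┘ │ ╵ │
│       │  B│
└───────┴───┘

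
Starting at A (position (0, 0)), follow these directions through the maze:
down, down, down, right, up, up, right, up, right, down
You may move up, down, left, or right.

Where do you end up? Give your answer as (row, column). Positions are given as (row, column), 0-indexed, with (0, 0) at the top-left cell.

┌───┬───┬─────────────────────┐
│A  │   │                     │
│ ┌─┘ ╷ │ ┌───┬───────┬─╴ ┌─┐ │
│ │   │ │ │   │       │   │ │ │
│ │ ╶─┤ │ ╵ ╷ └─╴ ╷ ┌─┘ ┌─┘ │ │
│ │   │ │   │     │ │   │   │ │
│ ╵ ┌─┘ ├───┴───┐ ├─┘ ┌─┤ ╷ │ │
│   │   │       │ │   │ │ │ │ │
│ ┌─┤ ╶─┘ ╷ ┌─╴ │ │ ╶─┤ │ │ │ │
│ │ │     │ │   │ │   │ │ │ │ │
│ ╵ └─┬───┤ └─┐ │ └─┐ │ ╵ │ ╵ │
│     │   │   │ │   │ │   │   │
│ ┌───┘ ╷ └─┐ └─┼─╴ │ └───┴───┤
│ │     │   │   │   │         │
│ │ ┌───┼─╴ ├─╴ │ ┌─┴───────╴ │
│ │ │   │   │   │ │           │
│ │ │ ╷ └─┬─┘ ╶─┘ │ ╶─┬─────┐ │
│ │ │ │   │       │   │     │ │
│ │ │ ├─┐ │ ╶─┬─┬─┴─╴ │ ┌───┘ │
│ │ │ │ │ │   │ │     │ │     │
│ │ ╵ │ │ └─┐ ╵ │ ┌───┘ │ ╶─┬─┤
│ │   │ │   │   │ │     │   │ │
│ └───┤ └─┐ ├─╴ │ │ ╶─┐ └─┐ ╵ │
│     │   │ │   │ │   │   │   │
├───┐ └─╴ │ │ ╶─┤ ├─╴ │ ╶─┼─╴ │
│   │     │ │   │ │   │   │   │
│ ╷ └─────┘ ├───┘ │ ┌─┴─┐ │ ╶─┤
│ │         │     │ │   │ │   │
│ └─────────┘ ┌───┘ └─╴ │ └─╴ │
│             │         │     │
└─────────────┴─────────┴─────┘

Following directions step by step:
Start: (0, 0)
  down: (0, 0) → (1, 0)
  down: (1, 0) → (2, 0)
  down: (2, 0) → (3, 0)
  right: (3, 0) → (3, 1)
  up: (3, 1) → (2, 1)
  up: (2, 1) → (1, 1)
  right: (1, 1) → (1, 2)
  up: (1, 2) → (0, 2)
  right: (0, 2) → (0, 3)
  down: (0, 3) → (1, 3)
Final position: (1, 3)

Path taken:

┌───┬───┬─────────────────────┐
│A  │↱ ↓│                     │
│ ┌─┘ ╷ │ ┌───┬───────┬─╴ ┌─┐ │
│↓│↱ ↑│B│ │   │       │   │ │ │
│ │ ╶─┤ │ ╵ ╷ └─╴ ╷ ┌─┘ ┌─┘ │ │
│↓│↑  │ │   │     │ │   │   │ │
│ ╵ ┌─┘ ├───┴───┐ ├─┘ ┌─┤ ╷ │ │
│↳ ↑│   │       │ │   │ │ │ │ │
│ ┌─┤ ╶─┘ ╷ ┌─╴ │ │ ╶─┤ │ │ │ │
│ │ │     │ │   │ │   │ │ │ │ │
│ ╵ └─┬───┤ └─┐ │ └─┐ │ ╵ │ ╵ │
│     │   │   │ │   │ │   │   │
│ ┌───┘ ╷ └─┐ └─┼─╴ │ └───┴───┤
│ │     │   │   │   │         │
│ │ ┌───┼─╴ ├─╴ │ ┌─┴───────╴ │
│ │ │   │   │   │ │           │
│ │ │ ╷ └─┬─┘ ╶─┘ │ ╶─┬─────┐ │
│ │ │ │   │       │   │     │ │
│ │ │ ├─┐ │ ╶─┬─┬─┴─╴ │ ┌───┘ │
│ │ │ │ │ │   │ │     │ │     │
│ │ ╵ │ │ └─┐ ╵ │ ┌───┘ │ ╶─┬─┤
│ │   │ │   │   │ │     │   │ │
│ └───┤ └─┐ ├─╴ │ │ ╶─┐ └─┐ ╵ │
│     │   │ │   │ │   │   │   │
├───┐ └─╴ │ │ ╶─┤ ├─╴ │ ╶─┼─╴ │
│   │     │ │   │ │   │   │   │
│ ╷ └─────┘ ├───┘ │ ┌─┴─┐ │ ╶─┤
│ │         │     │ │   │ │   │
│ └─────────┘ ┌───┘ └─╴ │ └─╴ │
│             │         │     │
└─────────────┴─────────┴─────┘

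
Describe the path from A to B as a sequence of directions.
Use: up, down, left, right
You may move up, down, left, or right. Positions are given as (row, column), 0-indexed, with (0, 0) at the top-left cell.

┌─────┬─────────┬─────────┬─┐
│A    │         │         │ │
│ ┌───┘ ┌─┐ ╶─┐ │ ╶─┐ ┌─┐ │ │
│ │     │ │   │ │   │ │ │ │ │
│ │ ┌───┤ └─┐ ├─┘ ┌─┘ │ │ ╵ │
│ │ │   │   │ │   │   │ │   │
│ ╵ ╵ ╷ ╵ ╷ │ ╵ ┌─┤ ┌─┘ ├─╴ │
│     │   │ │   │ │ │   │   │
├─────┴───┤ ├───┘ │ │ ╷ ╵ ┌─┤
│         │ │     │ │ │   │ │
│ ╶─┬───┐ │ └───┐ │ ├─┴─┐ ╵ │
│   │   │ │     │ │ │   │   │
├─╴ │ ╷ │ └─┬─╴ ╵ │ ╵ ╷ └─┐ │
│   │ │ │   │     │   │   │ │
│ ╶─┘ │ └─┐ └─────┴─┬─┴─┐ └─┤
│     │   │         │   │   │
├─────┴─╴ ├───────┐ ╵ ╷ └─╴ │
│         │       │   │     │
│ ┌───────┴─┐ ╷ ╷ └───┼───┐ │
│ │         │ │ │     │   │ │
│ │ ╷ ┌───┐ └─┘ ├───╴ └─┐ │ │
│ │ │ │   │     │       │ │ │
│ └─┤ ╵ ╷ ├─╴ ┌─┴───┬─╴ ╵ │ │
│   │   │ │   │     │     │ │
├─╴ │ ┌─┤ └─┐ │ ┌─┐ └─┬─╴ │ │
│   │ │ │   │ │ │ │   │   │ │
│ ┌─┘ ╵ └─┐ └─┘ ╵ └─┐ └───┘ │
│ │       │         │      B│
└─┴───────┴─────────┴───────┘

Finding the path and converting it to directions:
Path through cells: (0,0) → (1,0) → (2,0) → (3,0) → (3,1) → (2,1) → (1,1) → (1,2) → (1,3) → (0,3) → (0,4) → (0,5) → (1,5) → (1,6) → (2,6) → (3,6) → (3,7) → (2,7) → (2,8) → (1,8) → (0,8) → (0,9) → (0,10) → (1,10) → (2,10) → (2,9) → (3,9) → (4,9) → (5,9) → (6,9) → (6,10) → (5,10) → (5,11) → (6,11) → (6,12) → (7,12) → (7,13) → (8,13) → (9,13) → (10,13) → (11,13) → (12,13) → (13,13)
Directions: down, down, down, right, up, up, right, right, up, right, right, down, right, down, down, right, up, right, up, up, right, right, down, down, left, down, down, down, down, right, up, right, down, right, down, right, down, down, down, down, down, down

Solution:

┌─────┬─────────┬─────────┬─┐
│A    │↱ → ↓    │↱ → ↓    │ │
│ ┌───┘ ┌─┐ ╶─┐ │ ╶─┐ ┌─┐ │ │
│↓│↱ → ↑│ │↳ ↓│ │↑  │↓│ │ │ │
│ │ ┌───┤ └─┐ ├─┘ ┌─┘ │ │ ╵ │
│↓│↑│   │   │↓│↱ ↑│↓ ↲│ │   │
│ ╵ ╵ ╷ ╵ ╷ │ ╵ ┌─┤ ┌─┘ ├─╴ │
│↳ ↑  │   │ │↳ ↑│ │↓│   │   │
├─────┴───┤ ├───┘ │ │ ╷ ╵ ┌─┤
│         │ │     │↓│ │   │ │
│ ╶─┬───┐ │ └───┐ │ ├─┴─┐ ╵ │
│   │   │ │     │ │↓│↱ ↓│   │
├─╴ │ ╷ │ └─┬─╴ ╵ │ ╵ ╷ └─┐ │
│   │ │ │   │     │↳ ↑│↳ ↓│ │
│ ╶─┘ │ └─┐ └─────┴─┬─┴─┐ └─┤
│     │   │         │   │↳ ↓│
├─────┴─╴ ├───────┐ ╵ ╷ └─╴ │
│         │       │   │    ↓│
│ ┌───────┴─┐ ╷ ╷ └───┼───┐ │
│ │         │ │ │     │   │↓│
│ │ ╷ ┌───┐ └─┘ ├───╴ └─┐ │ │
│ │ │ │   │     │       │ │↓│
│ └─┤ ╵ ╷ ├─╴ ┌─┴───┬─╴ ╵ │ │
│   │   │ │   │     │     │↓│
├─╴ │ ┌─┤ └─┐ │ ┌─┐ └─┬─╴ │ │
│   │ │ │   │ │ │ │   │   │↓│
│ ┌─┘ ╵ └─┐ └─┘ ╵ └─┐ └───┘ │
│ │       │         │      B│
└─┴───────┴─────────┴───────┘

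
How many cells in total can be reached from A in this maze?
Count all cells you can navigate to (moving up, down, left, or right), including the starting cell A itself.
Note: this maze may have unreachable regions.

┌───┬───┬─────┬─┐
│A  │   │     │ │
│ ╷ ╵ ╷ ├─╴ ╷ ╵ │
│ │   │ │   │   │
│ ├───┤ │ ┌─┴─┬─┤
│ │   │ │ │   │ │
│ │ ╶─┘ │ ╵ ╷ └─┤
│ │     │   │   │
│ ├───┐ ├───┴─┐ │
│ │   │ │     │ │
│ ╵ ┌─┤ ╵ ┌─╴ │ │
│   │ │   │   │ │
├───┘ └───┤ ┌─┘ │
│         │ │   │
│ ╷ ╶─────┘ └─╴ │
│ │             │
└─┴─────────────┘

Using BFS/flood-fill to find all reachable cells from A:
Maze size: 8 × 8 = 64 total cells
1 cell(s) are walled off and cannot be reached from A.
Reachable cells: 63

Reachable region (· marks reachable cells):

┌───┬───┬─────┬─┐
│A ·│· ·│· · ·│·│
│ ╷ ╵ ╷ ├─╴ ╷ ╵ │
│·│· ·│·│· ·│· ·│
│ ├───┤ │ ┌─┴─┬─┤
│·│· ·│·│·│· ·│ │
│ │ ╶─┘ │ ╵ ╷ └─┤
│·│· · ·│· ·│· ·│
│ ├───┐ ├───┴─┐ │
│·│· ·│·│· · ·│·│
│ ╵ ┌─┤ ╵ ┌─╴ │ │
│· ·│·│· ·│· ·│·│
├───┘ └───┤ ┌─┘ │
│· · · · ·│·│· ·│
│ ╷ ╶─────┘ └─╴ │
│·│· · · · · · ·│
└─┴─────────────┘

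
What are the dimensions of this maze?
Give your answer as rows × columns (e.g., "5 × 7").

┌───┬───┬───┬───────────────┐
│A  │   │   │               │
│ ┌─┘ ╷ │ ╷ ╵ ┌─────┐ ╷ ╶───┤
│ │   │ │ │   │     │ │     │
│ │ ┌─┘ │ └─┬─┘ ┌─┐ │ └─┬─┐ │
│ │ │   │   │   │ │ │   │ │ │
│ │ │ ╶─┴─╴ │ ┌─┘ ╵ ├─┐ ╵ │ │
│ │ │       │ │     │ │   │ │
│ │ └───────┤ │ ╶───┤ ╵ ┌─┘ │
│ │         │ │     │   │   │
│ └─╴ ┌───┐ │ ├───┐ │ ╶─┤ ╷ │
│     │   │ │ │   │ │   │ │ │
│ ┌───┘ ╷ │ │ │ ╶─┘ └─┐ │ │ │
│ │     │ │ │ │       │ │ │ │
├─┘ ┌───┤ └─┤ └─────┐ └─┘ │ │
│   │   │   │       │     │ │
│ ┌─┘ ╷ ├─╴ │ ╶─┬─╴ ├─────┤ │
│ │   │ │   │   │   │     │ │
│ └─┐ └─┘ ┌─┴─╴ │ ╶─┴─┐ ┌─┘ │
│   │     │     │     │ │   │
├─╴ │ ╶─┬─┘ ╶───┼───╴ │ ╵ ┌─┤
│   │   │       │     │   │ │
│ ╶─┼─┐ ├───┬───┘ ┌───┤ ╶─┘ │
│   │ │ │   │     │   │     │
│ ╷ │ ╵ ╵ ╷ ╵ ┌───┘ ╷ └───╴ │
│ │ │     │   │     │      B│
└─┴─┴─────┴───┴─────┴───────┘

Counting the maze dimensions:
Rows (vertical): 13
Columns (horizontal): 14
Dimensions: 13 × 14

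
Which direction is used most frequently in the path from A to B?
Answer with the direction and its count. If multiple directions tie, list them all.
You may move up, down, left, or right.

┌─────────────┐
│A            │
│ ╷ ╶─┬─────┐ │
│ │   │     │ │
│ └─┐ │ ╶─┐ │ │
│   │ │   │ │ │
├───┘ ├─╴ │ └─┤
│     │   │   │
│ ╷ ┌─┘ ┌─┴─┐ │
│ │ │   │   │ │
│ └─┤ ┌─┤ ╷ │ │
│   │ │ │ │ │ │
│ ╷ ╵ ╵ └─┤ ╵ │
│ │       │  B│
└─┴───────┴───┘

Directions: right, down, right, down, down, left, left, down, down, right, down, right, up, up, right, up, right, up, left, up, right, right, down, down, right, down, down, down
Counts: {'right': 9, 'down': 11, 'left': 3, 'up': 5}
Most common: down (11 times)

Solution:

┌─────────────┐
│A ↓          │
│ ╷ ╶─┬─────┐ │
│ │↳ ↓│↱ → ↓│ │
│ └─┐ │ ╶─┐ │ │
│   │↓│↑ ↰│↓│ │
├───┘ ├─╴ │ └─┤
│↓ ← ↲│↱ ↑│↳ ↓│
│ ╷ ┌─┘ ┌─┴─┐ │
│↓│ │↱ ↑│   │↓│
│ └─┤ ┌─┤ ╷ │ │
│↳ ↓│↑│ │ │ │↓│
│ ╷ ╵ ╵ └─┤ ╵ │
│ │↳ ↑    │  B│
└─┴───────┴───┘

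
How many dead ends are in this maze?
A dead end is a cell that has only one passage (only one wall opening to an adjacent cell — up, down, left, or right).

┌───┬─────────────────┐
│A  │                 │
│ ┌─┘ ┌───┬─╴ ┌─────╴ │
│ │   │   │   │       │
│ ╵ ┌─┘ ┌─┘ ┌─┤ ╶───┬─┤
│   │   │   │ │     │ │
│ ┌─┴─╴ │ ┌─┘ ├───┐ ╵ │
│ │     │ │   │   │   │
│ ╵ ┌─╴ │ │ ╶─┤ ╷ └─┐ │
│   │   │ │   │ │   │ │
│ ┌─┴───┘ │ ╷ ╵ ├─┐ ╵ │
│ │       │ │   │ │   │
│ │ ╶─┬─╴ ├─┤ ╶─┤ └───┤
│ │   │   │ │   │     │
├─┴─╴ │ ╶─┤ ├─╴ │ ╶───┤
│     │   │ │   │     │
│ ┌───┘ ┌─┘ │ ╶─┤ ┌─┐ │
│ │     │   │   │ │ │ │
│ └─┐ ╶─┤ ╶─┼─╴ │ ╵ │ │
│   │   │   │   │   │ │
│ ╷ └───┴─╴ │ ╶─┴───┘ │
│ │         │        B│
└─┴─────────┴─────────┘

Checking each cell for number of passages:

Dead ends found at positions:
  (0, 1)
  (1, 4)
  (2, 2)
  (2, 6)
  (2, 10)
  (4, 2)
  (5, 5)
  (5, 8)
  (6, 0)
  (6, 5)
  (6, 10)
  (7, 4)
  (8, 1)
  (8, 9)
  (9, 3)
  (10, 0)
Total dead ends: 16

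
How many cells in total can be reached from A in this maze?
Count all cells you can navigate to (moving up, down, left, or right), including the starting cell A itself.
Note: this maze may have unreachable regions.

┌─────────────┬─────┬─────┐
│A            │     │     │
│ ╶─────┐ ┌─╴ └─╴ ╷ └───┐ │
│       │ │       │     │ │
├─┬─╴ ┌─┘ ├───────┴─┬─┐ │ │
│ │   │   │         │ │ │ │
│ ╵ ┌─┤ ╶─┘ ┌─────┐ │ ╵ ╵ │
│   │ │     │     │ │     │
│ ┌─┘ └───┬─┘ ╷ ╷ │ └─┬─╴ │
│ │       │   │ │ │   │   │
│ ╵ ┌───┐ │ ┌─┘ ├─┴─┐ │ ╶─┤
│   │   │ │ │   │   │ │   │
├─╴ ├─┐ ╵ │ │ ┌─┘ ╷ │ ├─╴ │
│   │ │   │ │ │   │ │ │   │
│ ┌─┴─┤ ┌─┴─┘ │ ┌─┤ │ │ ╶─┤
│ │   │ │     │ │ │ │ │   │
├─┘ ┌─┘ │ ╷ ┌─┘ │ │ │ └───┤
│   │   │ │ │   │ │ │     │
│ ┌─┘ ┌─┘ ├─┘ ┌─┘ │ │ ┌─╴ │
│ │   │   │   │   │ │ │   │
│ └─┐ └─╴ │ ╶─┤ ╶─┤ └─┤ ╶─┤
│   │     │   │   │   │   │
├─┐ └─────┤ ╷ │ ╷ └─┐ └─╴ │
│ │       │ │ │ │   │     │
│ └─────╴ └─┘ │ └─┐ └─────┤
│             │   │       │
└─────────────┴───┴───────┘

Using BFS/flood-fill to find all reachable cells from A:
Maze size: 13 × 13 = 169 total cells
16 cell(s) are walled off and cannot be reached from A.
Reachable cells: 153

Reachable region (· marks reachable cells):

┌─────────────┬─────┬─────┐
│A · · · · · ·│· · ·│· · ·│
│ ╶─────┐ ┌─╴ └─╴ ╷ └───┐ │
│· · · ·│·│· · · ·│· · ·│·│
├─┬─╴ ┌─┘ ├───────┴─┬─┐ │ │
│·│· ·│· ·│· · · · ·│·│·│·│
│ ╵ ┌─┤ ╶─┘ ┌─────┐ │ ╵ ╵ │
│· ·│·│· · ·│· · ·│·│· · ·│
│ ┌─┘ └───┬─┘ ╷ ╷ │ └─┬─╴ │
│·│· · · ·│· ·│·│·│· ·│· ·│
│ ╵ ┌───┐ │ ┌─┘ ├─┴─┐ │ ╶─┤
│· ·│· ·│·│·│· ·│· ·│·│· ·│
├─╴ ├─┐ ╵ │ │ ┌─┘ ╷ │ ├─╴ │
│· ·│ │· ·│·│·│· ·│·│·│· ·│
│ ┌─┴─┤ ┌─┴─┘ │ ┌─┤ │ │ ╶─┤
│·│· ·│·│· · ·│·│ │·│·│· ·│
├─┘ ┌─┘ │ ╷ ┌─┘ │ │ │ └───┤
│· ·│· ·│·│·│· ·│ │·│· · ·│
│ ┌─┘ ┌─┘ ├─┘ ┌─┘ │ │ ┌─╴ │
│·│· ·│· ·│· ·│   │·│·│· ·│
│ └─┐ └─╴ │ ╶─┤ ╶─┤ └─┤ ╶─┤
│· ·│· · ·│· ·│   │· ·│· ·│
├─┐ └─────┤ ╷ │ ╷ └─┐ └─╴ │
│·│· · · ·│·│·│ │   │· · ·│
│ └─────╴ └─┘ │ └─┐ └─────┤
│· · · · · · ·│   │       │
└─────────────┴───┴───────┘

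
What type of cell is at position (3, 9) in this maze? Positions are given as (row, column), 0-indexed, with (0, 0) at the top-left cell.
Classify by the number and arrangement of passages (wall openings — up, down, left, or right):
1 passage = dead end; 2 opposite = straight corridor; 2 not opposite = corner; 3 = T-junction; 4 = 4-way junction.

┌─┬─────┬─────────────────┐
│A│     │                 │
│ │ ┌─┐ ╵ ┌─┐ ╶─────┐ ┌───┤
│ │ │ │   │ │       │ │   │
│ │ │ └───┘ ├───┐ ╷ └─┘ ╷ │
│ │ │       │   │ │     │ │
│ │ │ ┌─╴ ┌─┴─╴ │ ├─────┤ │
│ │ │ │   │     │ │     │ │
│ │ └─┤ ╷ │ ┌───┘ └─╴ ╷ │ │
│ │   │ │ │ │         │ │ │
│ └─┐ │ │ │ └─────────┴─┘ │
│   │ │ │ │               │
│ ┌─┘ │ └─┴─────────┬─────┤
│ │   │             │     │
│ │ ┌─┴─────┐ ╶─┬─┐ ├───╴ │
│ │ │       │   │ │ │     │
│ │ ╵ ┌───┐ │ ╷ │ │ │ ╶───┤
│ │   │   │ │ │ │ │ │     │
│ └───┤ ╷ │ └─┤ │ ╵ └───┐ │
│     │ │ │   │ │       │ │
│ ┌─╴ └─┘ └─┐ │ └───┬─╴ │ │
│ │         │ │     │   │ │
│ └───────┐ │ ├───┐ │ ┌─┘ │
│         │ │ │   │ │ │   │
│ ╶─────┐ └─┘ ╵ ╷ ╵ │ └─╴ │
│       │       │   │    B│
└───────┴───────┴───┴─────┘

Checking cell at (3, 9):
Number of passages: 1
Cell type: dead end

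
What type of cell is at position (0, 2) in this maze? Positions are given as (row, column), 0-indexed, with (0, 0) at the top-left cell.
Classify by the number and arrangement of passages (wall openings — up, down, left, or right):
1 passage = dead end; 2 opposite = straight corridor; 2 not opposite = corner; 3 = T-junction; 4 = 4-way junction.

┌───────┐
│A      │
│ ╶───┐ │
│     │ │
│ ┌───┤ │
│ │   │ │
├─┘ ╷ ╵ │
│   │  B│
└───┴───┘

Checking cell at (0, 2):
Number of passages: 2
Cell type: straight corridor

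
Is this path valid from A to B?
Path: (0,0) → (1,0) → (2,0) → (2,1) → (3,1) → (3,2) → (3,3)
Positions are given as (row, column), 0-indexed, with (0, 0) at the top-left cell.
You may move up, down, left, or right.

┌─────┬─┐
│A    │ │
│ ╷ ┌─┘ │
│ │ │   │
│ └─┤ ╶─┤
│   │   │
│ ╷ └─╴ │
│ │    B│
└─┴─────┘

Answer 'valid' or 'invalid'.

Checking path validity:
Result: All consecutive moves are passable.

valid

Correct solution:

┌─────┬─┐
│A    │ │
│ ╷ ┌─┘ │
│↓│ │   │
│ └─┤ ╶─┤
│↳ ↓│   │
│ ╷ └─╴ │
│ │↳ → B│
└─┴─────┘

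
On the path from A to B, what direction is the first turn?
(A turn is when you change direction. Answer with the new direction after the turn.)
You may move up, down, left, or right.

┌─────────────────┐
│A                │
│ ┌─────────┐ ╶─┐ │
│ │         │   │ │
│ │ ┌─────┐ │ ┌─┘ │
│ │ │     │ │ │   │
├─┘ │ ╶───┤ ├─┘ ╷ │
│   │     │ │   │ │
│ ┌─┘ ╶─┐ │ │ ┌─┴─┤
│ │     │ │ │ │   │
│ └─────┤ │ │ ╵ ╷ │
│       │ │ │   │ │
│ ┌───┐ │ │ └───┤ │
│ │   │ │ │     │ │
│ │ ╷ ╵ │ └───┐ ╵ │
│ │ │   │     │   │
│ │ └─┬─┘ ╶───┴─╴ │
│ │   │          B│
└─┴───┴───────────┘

Directions: right, right, right, right, right, right, right, right, down, down, left, down, left, down, down, right, up, right, down, down, down, down
First turn direction: down

Solution:

┌─────────────────┐
│A → → → → → → → ↓│
│ ┌─────────┐ ╶─┐ │
│ │         │   │↓│
│ │ ┌─────┐ │ ┌─┘ │
│ │ │     │ │ │↓ ↲│
├─┘ │ ╶───┤ ├─┘ ╷ │
│   │     │ │↓ ↲│ │
│ ┌─┘ ╶─┐ │ │ ┌─┴─┤
│ │     │ │ │↓│↱ ↓│
│ └─────┤ │ │ ╵ ╷ │
│       │ │ │↳ ↑│↓│
│ ┌───┐ │ │ └───┤ │
│ │   │ │ │     │↓│
│ │ ╷ ╵ │ └───┐ ╵ │
│ │ │   │     │  ↓│
│ │ └─┬─┘ ╶───┴─╴ │
│ │   │          B│
└─┴───┴───────────┘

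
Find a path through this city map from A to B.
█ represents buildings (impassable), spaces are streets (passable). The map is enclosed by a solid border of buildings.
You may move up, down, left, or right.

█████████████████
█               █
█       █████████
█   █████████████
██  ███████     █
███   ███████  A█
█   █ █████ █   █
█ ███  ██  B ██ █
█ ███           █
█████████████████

Finding the shortest path from A to B:
Movement: cardinal only
Path length: 8 steps
Directions: down → down → down → left → left → left → up → left

Solution:

█████████████████
█               █
█       █████████
█   █████████████
██  ███████     █
███   ███████  A█
█   █ █████ █  ↓█
█ ███  ██  B↰██↓█
█ ███       ↑←←↲█
█████████████████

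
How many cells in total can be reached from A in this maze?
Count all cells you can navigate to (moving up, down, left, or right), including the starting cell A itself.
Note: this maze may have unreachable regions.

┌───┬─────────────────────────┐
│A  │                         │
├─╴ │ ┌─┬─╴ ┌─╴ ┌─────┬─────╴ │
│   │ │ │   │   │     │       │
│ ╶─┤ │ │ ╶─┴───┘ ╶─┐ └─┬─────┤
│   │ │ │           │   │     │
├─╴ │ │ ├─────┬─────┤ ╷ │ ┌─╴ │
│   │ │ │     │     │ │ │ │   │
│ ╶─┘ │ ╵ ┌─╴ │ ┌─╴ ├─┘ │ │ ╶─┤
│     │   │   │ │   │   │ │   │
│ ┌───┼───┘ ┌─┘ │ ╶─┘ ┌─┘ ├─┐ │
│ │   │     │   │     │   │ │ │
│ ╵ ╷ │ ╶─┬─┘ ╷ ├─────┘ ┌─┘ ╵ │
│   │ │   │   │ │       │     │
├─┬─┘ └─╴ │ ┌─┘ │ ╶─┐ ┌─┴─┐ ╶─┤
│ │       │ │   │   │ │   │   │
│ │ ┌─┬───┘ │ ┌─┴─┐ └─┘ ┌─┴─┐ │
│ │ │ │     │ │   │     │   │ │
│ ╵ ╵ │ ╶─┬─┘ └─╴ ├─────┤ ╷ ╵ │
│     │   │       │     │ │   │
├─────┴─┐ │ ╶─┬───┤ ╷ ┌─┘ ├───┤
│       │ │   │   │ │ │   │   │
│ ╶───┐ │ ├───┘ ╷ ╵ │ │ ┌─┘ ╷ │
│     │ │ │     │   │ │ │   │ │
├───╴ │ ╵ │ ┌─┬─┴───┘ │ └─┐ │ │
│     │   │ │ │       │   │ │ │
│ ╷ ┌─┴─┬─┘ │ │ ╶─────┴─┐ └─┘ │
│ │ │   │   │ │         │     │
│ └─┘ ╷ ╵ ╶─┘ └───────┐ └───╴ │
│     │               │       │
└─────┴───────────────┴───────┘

Using BFS/flood-fill to find all reachable cells from A:
Maze size: 15 × 15 = 225 total cells
All cells are reachable — the maze is fully connected.
Reachable cells: 225

Reachable region (· marks reachable cells):

┌───┬─────────────────────────┐
│A ·│· · · · · · · · · · · · ·│
├─╴ │ ┌─┬─╴ ┌─╴ ┌─────┬─────╴ │
│· ·│·│·│· ·│· ·│· · ·│· · · ·│
│ ╶─┤ │ │ ╶─┴───┘ ╶─┐ └─┬─────┤
│· ·│·│·│· · · · · ·│· ·│· · ·│
├─╴ │ │ ├─────┬─────┤ ╷ │ ┌─╴ │
│· ·│·│·│· · ·│· · ·│·│·│·│· ·│
│ ╶─┘ │ ╵ ┌─╴ │ ┌─╴ ├─┘ │ │ ╶─┤
│· · ·│· ·│· ·│·│· ·│· ·│·│· ·│
│ ┌───┼───┘ ┌─┘ │ ╶─┘ ┌─┘ ├─┐ │
│·│· ·│· · ·│· ·│· · ·│· ·│·│·│
│ ╵ ╷ │ ╶─┬─┘ ╷ ├─────┘ ┌─┘ ╵ │
│· ·│·│· ·│· ·│·│· · · ·│· · ·│
├─┬─┘ └─╴ │ ┌─┘ │ ╶─┐ ┌─┴─┐ ╶─┤
│·│· · · ·│·│· ·│· ·│·│· ·│· ·│
│ │ ┌─┬───┘ │ ┌─┴─┐ └─┘ ┌─┴─┐ │
│·│·│·│· · ·│·│· ·│· · ·│· ·│·│
│ ╵ ╵ │ ╶─┬─┘ └─╴ ├─────┤ ╷ ╵ │
│· · ·│· ·│· · · ·│· · ·│·│· ·│
├─────┴─┐ │ ╶─┬───┤ ╷ ┌─┘ ├───┤
│· · · ·│·│· ·│· ·│·│·│· ·│· ·│
│ ╶───┐ │ ├───┘ ╷ ╵ │ │ ┌─┘ ╷ │
│· · ·│·│·│· · ·│· ·│·│·│· ·│·│
├───╴ │ ╵ │ ┌─┬─┴───┘ │ └─┐ │ │
│· · ·│· ·│·│·│· · · ·│· ·│·│·│
│ ╷ ┌─┴─┬─┘ │ │ ╶─────┴─┐ └─┘ │
│·│·│· ·│· ·│·│· · · · ·│· · ·│
│ └─┘ ╷ ╵ ╶─┘ └───────┐ └───╴ │
│· · ·│· · · · · · · ·│· · · ·│
└─────┴───────────────┴───────┘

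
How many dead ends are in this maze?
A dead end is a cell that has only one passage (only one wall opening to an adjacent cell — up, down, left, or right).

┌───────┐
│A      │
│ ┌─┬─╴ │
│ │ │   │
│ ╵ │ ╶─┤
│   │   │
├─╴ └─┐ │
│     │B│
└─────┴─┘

Checking each cell for number of passages:

Dead ends found at positions:
  (1, 1)
  (3, 0)
  (3, 2)
  (3, 3)
Total dead ends: 4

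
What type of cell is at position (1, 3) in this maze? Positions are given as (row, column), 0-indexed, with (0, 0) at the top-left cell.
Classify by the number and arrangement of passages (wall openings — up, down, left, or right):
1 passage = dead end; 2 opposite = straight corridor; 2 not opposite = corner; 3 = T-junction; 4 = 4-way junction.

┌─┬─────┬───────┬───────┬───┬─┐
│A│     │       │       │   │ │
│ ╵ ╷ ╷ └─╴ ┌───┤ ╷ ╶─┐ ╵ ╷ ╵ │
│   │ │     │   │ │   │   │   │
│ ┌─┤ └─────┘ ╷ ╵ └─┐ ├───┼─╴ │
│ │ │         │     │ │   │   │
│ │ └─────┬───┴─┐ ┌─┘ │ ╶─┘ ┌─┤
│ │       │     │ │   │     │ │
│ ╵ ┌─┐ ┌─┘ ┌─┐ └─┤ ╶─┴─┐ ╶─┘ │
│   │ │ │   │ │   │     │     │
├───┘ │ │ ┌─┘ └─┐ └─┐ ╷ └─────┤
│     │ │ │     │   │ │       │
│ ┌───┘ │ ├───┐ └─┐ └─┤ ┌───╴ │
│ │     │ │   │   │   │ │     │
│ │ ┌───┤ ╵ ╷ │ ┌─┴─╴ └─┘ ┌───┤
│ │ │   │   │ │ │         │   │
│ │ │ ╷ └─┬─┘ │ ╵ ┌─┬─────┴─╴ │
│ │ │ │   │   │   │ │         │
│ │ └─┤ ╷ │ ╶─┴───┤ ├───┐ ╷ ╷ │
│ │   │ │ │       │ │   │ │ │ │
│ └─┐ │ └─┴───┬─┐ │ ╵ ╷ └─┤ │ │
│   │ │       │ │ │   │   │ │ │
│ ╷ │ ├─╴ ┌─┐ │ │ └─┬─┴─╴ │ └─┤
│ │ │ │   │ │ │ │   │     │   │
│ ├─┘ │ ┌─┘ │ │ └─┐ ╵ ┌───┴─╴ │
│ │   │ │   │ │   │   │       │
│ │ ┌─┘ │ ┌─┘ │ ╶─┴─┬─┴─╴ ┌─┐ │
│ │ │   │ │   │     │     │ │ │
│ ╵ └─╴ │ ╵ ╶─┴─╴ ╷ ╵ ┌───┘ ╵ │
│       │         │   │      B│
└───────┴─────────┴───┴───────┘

Checking cell at (1, 3):
Number of passages: 2
Cell type: corner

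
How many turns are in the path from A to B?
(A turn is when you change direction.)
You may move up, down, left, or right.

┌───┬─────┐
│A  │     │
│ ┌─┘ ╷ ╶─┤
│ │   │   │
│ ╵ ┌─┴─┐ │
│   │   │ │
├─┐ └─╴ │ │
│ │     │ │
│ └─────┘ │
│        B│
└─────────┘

Directions: down, down, right, up, right, up, right, down, right, down, down, down
Number of turns: 8

Solution:

┌───┬─────┐
│A  │↱ ↓  │
│ ┌─┘ ╷ ╶─┤
│↓│↱ ↑│↳ ↓│
│ ╵ ┌─┴─┐ │
│↳ ↑│   │↓│
├─┐ └─╴ │ │
│ │     │↓│
│ └─────┘ │
│        B│
└─────────┘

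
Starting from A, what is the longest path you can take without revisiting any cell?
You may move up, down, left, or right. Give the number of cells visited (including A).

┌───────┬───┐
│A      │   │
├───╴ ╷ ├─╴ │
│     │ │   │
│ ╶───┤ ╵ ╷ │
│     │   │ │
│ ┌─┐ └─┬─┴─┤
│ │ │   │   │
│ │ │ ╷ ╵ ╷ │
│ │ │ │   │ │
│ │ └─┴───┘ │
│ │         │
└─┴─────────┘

Finding longest simple path using DFS:
Start: (0, 0)
Longest path visits 23 cells
Path: A → right → right → down → left → left → down → right → right → down → right → down → right → up → right → down → down → left → left → left → left → up → up

Solution:

┌───────┬───┐
│A → ↓  │   │
├───╴ ╷ ├─╴ │
│↓ ← ↲│ │   │
│ ╶───┤ ╵ ╷ │
│↳ → ↓│   │ │
│ ┌─┐ └─┬─┴─┤
│ │B│↳ ↓│↱ ↓│
│ │ │ ╷ ╵ ╷ │
│ │↑│ │↳ ↑│↓│
│ │ └─┴───┘ │
│ │↑ ← ← ← ↲│
└─┴─────────┘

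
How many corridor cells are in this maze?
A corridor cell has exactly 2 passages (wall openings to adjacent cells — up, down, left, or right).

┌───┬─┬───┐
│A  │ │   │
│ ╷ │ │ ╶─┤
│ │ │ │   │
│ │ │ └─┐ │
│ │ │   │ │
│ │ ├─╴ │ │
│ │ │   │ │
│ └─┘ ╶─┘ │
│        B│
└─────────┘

Counting cells with exactly 2 passages:
Total corridor cells: 21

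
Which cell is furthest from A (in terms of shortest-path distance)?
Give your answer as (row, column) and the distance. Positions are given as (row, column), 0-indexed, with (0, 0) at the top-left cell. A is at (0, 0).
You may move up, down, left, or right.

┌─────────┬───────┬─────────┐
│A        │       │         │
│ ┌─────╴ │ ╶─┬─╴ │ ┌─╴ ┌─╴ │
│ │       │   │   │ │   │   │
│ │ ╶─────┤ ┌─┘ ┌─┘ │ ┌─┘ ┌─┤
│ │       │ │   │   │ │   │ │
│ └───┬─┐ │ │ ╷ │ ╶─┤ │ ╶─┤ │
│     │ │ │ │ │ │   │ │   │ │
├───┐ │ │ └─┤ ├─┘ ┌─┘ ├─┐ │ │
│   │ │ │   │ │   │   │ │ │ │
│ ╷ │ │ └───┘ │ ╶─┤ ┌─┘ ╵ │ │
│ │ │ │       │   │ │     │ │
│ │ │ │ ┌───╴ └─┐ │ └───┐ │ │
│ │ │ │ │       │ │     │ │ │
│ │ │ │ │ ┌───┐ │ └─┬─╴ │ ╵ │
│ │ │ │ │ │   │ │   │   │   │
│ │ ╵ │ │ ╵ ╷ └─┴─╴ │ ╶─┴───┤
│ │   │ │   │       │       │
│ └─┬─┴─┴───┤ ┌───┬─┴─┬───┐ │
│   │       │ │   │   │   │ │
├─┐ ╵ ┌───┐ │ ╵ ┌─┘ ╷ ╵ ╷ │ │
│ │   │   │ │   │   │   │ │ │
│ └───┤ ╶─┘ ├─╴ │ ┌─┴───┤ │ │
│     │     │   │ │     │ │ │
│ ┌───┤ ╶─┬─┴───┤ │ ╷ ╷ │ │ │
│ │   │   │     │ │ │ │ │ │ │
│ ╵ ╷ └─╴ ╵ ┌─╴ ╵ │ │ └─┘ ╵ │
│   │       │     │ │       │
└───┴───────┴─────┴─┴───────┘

Computing BFS distances from A to all cells:
Furthest cell: (3, 5)
Distance: 116 steps

Path from A to the furthest cell:

┌─────────┬───────┬─────────┐
│A        │↓ ← ← ↰│↓ ← ↰    │
│ ┌─────╴ │ ╶─┬─╴ │ ┌─╴ ┌─╴ │
│↓│       │↓  │↱ ↑│↓│↱ ↑│   │
│ │ ╶─────┤ ┌─┘ ┌─┘ │ ┌─┘ ┌─┤
│↓│       │↓│↱ ↑│↓ ↲│↑│   │ │
│ └───┬─┐ │ │ ╷ │ ╶─┤ │ ╶─┤ │
│↳ → ↓│ │ │B│↑│ │↓  │↑│   │ │
├───┐ │ │ └─┤ ├─┘ ┌─┘ ├─┐ │ │
│↓ ↰│↓│ │   │↑│↓ ↲│↱ ↑│ │ │ │
│ ╷ │ │ └───┘ │ ╶─┤ ┌─┘ ╵ │ │
│↓│↑│↓│      ↑│↳ ↓│↑│     │ │
│ │ │ │ ┌───╴ └─┐ │ └───┐ │ │
│↓│↑│↓│ │↱ → ↑  │↓│↑ ← ↰│ │ │
│ │ │ │ │ ┌───┐ │ └─┬─╴ │ ╵ │
│↓│↑│↓│ │↑│↓ ↰│ │↳ ↓│↱ ↑│   │
│ │ ╵ │ │ ╵ ╷ └─┴─╴ │ ╶─┴───┤
│↓│↑ ↲│ │↑ ↲│↑ ← ← ↲│↑ ← ← ↰│
│ └─┬─┴─┴───┤ ┌───┬─┴─┬───┐ │
│↳ ↓│↱ → → ↓│ │   │↱ ↓│↱ ↓│↑│
├─┐ ╵ ┌───┐ │ ╵ ┌─┘ ╷ ╵ ╷ │ │
│ │↳ ↑│   │↓│   │↱ ↑│↳ ↑│↓│↑│
│ └───┤ ╶─┘ ├─╴ │ ┌─┴───┤ │ │
│     │↓ ← ↲│   │↑│     │↓│↑│
│ ┌───┤ ╶─┬─┴───┤ │ ╷ ╷ │ │ │
│ │   │↳ ↓│↱ → ↓│↑│ │ │ │↓│↑│
│ ╵ ╷ └─╴ ╵ ┌─╴ ╵ │ │ └─┘ ╵ │
│   │    ↳ ↑│  ↳ ↑│ │    ↳ ↑│
└───┴───────┴─────┴─┴───────┘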